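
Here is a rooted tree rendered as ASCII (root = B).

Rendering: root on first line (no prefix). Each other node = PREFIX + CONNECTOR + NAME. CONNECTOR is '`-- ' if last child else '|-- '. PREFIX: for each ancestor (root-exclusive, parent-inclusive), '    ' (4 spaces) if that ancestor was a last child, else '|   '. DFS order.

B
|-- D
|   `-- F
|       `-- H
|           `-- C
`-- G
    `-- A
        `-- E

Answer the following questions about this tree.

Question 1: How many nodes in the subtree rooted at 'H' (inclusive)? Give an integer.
Answer: 2

Derivation:
Subtree rooted at H contains: C, H
Count = 2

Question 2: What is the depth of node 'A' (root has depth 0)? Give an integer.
Path from root to A: B -> G -> A
Depth = number of edges = 2

Answer: 2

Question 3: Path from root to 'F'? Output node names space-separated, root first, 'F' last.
Answer: B D F

Derivation:
Walk down from root: B -> D -> F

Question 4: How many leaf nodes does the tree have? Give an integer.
Answer: 2

Derivation:
Leaves (nodes with no children): C, E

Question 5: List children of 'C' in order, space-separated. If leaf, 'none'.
Node C's children (from adjacency): (leaf)

Answer: none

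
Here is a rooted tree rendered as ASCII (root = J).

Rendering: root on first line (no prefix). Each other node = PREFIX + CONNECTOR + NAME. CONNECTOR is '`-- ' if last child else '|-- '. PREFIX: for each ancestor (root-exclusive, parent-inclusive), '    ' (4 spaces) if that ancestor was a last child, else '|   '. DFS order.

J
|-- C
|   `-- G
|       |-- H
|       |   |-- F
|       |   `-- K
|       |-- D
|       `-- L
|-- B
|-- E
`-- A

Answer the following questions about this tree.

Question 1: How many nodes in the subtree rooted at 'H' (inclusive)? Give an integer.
Subtree rooted at H contains: F, H, K
Count = 3

Answer: 3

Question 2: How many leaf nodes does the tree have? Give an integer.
Leaves (nodes with no children): A, B, D, E, F, K, L

Answer: 7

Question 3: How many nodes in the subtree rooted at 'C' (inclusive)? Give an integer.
Answer: 7

Derivation:
Subtree rooted at C contains: C, D, F, G, H, K, L
Count = 7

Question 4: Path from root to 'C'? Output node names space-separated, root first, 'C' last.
Walk down from root: J -> C

Answer: J C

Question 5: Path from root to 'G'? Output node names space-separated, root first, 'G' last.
Answer: J C G

Derivation:
Walk down from root: J -> C -> G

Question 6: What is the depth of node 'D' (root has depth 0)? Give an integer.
Path from root to D: J -> C -> G -> D
Depth = number of edges = 3

Answer: 3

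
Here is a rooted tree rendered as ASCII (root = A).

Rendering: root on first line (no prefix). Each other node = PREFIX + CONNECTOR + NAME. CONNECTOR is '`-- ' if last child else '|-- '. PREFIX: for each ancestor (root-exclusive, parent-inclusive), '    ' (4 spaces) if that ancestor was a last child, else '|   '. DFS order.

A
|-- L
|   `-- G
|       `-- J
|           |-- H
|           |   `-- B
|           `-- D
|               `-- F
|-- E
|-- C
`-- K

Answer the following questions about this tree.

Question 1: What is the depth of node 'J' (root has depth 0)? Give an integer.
Answer: 3

Derivation:
Path from root to J: A -> L -> G -> J
Depth = number of edges = 3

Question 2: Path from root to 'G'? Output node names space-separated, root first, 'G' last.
Answer: A L G

Derivation:
Walk down from root: A -> L -> G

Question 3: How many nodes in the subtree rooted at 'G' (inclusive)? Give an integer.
Subtree rooted at G contains: B, D, F, G, H, J
Count = 6

Answer: 6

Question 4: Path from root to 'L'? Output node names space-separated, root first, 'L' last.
Answer: A L

Derivation:
Walk down from root: A -> L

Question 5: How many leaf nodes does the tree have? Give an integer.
Answer: 5

Derivation:
Leaves (nodes with no children): B, C, E, F, K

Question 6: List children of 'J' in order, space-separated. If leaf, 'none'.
Answer: H D

Derivation:
Node J's children (from adjacency): H, D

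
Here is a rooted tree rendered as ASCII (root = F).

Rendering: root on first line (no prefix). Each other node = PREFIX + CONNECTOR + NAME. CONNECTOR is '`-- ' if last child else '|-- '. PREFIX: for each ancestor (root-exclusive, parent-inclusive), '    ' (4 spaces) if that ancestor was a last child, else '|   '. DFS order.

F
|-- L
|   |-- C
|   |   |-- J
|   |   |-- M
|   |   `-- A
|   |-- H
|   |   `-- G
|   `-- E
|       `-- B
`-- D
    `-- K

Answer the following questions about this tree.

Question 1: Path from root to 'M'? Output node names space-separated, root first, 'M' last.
Walk down from root: F -> L -> C -> M

Answer: F L C M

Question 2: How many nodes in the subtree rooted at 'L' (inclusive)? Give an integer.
Subtree rooted at L contains: A, B, C, E, G, H, J, L, M
Count = 9

Answer: 9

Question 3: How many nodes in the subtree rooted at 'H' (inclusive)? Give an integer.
Answer: 2

Derivation:
Subtree rooted at H contains: G, H
Count = 2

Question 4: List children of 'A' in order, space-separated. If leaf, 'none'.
Node A's children (from adjacency): (leaf)

Answer: none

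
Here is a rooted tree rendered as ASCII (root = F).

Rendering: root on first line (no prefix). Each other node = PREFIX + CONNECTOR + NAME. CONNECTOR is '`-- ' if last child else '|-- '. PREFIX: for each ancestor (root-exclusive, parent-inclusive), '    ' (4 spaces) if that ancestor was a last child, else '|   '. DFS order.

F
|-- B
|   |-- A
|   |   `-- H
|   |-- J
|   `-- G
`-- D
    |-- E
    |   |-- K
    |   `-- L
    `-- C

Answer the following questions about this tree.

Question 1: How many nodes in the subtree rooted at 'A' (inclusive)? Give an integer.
Answer: 2

Derivation:
Subtree rooted at A contains: A, H
Count = 2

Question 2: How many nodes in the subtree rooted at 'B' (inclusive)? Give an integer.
Subtree rooted at B contains: A, B, G, H, J
Count = 5

Answer: 5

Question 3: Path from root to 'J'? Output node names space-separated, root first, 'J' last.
Walk down from root: F -> B -> J

Answer: F B J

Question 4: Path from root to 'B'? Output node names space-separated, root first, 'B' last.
Answer: F B

Derivation:
Walk down from root: F -> B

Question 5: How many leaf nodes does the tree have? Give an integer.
Answer: 6

Derivation:
Leaves (nodes with no children): C, G, H, J, K, L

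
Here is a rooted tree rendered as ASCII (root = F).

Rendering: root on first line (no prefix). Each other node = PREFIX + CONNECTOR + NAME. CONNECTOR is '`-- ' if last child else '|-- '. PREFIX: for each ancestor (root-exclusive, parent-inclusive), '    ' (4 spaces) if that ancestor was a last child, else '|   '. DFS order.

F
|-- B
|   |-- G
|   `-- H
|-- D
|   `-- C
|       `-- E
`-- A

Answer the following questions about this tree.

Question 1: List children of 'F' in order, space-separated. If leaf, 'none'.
Node F's children (from adjacency): B, D, A

Answer: B D A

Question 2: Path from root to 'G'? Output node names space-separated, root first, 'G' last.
Walk down from root: F -> B -> G

Answer: F B G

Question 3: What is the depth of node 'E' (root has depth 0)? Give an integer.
Path from root to E: F -> D -> C -> E
Depth = number of edges = 3

Answer: 3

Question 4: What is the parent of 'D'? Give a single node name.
Answer: F

Derivation:
Scan adjacency: D appears as child of F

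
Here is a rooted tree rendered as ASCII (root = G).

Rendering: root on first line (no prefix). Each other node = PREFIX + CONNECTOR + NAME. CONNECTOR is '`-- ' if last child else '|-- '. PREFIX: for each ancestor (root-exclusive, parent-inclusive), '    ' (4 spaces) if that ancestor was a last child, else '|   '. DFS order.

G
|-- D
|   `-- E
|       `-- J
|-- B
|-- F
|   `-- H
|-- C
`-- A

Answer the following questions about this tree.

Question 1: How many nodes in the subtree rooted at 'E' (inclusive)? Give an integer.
Answer: 2

Derivation:
Subtree rooted at E contains: E, J
Count = 2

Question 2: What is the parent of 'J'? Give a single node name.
Scan adjacency: J appears as child of E

Answer: E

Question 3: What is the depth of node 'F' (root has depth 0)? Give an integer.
Path from root to F: G -> F
Depth = number of edges = 1

Answer: 1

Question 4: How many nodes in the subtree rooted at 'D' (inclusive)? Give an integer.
Answer: 3

Derivation:
Subtree rooted at D contains: D, E, J
Count = 3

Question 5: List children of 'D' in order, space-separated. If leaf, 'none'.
Node D's children (from adjacency): E

Answer: E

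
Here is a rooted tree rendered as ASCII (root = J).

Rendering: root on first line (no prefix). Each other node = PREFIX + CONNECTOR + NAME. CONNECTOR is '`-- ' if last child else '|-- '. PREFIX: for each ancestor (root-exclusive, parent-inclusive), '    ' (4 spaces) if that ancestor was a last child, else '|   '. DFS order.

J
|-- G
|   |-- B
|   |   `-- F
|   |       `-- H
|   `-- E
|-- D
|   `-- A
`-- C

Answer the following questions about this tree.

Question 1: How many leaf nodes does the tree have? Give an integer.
Leaves (nodes with no children): A, C, E, H

Answer: 4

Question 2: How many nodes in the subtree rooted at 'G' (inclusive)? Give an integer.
Subtree rooted at G contains: B, E, F, G, H
Count = 5

Answer: 5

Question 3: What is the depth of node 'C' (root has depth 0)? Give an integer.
Answer: 1

Derivation:
Path from root to C: J -> C
Depth = number of edges = 1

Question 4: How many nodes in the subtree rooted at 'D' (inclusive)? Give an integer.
Answer: 2

Derivation:
Subtree rooted at D contains: A, D
Count = 2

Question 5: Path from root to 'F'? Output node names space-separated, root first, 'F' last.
Walk down from root: J -> G -> B -> F

Answer: J G B F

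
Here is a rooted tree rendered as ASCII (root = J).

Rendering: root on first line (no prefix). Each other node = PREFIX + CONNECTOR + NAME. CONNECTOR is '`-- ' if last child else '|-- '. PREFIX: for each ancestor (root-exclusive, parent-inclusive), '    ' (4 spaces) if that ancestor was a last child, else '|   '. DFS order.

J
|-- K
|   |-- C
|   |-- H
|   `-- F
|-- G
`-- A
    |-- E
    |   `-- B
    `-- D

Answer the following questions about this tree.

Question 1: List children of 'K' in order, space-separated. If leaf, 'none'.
Node K's children (from adjacency): C, H, F

Answer: C H F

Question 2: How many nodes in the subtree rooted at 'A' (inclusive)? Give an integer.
Answer: 4

Derivation:
Subtree rooted at A contains: A, B, D, E
Count = 4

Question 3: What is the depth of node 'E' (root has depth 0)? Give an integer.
Answer: 2

Derivation:
Path from root to E: J -> A -> E
Depth = number of edges = 2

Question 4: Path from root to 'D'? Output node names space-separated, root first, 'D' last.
Answer: J A D

Derivation:
Walk down from root: J -> A -> D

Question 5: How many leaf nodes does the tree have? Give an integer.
Leaves (nodes with no children): B, C, D, F, G, H

Answer: 6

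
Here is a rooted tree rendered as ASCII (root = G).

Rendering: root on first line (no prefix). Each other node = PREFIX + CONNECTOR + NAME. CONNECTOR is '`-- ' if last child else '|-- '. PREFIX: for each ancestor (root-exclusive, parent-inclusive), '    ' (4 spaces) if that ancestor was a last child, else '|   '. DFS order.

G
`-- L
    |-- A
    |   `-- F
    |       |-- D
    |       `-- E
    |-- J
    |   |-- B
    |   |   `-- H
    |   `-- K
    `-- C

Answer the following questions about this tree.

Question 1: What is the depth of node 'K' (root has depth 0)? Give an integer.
Path from root to K: G -> L -> J -> K
Depth = number of edges = 3

Answer: 3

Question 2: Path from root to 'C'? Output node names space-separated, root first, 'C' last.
Walk down from root: G -> L -> C

Answer: G L C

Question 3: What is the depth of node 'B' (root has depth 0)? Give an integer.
Path from root to B: G -> L -> J -> B
Depth = number of edges = 3

Answer: 3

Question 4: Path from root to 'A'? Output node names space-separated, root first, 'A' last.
Walk down from root: G -> L -> A

Answer: G L A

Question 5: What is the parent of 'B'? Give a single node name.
Answer: J

Derivation:
Scan adjacency: B appears as child of J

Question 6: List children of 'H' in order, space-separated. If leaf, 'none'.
Answer: none

Derivation:
Node H's children (from adjacency): (leaf)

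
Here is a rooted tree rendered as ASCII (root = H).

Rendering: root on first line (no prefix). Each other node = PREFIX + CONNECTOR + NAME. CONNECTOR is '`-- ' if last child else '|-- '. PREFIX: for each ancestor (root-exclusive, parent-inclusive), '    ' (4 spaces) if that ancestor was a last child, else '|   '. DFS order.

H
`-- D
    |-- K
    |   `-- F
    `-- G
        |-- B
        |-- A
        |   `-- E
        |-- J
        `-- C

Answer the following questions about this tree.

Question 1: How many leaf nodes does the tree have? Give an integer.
Answer: 5

Derivation:
Leaves (nodes with no children): B, C, E, F, J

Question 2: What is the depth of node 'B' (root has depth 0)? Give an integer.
Answer: 3

Derivation:
Path from root to B: H -> D -> G -> B
Depth = number of edges = 3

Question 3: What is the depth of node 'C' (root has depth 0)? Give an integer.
Answer: 3

Derivation:
Path from root to C: H -> D -> G -> C
Depth = number of edges = 3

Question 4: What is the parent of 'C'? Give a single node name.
Answer: G

Derivation:
Scan adjacency: C appears as child of G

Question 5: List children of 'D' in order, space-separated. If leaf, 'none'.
Answer: K G

Derivation:
Node D's children (from adjacency): K, G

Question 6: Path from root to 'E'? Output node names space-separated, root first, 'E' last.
Walk down from root: H -> D -> G -> A -> E

Answer: H D G A E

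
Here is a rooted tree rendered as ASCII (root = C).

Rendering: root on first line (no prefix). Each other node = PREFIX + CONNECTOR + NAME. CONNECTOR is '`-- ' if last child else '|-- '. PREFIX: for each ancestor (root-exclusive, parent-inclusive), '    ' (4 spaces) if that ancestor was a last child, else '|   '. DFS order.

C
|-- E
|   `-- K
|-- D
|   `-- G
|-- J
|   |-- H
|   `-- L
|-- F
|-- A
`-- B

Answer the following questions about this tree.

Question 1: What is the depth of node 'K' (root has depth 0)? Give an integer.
Answer: 2

Derivation:
Path from root to K: C -> E -> K
Depth = number of edges = 2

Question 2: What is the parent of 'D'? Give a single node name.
Answer: C

Derivation:
Scan adjacency: D appears as child of C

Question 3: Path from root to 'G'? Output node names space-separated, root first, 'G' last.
Walk down from root: C -> D -> G

Answer: C D G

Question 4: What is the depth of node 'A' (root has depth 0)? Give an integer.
Path from root to A: C -> A
Depth = number of edges = 1

Answer: 1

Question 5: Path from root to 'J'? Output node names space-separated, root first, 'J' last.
Answer: C J

Derivation:
Walk down from root: C -> J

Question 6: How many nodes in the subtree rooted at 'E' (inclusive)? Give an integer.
Answer: 2

Derivation:
Subtree rooted at E contains: E, K
Count = 2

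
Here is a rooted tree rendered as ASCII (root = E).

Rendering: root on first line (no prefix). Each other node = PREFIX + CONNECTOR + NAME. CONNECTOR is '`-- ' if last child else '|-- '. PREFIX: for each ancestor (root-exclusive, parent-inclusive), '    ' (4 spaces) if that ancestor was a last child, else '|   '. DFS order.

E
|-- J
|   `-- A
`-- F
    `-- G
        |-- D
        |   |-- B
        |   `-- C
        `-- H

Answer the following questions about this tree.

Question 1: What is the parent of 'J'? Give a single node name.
Answer: E

Derivation:
Scan adjacency: J appears as child of E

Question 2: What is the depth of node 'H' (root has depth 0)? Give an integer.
Path from root to H: E -> F -> G -> H
Depth = number of edges = 3

Answer: 3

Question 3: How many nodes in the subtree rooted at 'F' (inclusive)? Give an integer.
Answer: 6

Derivation:
Subtree rooted at F contains: B, C, D, F, G, H
Count = 6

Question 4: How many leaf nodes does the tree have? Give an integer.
Answer: 4

Derivation:
Leaves (nodes with no children): A, B, C, H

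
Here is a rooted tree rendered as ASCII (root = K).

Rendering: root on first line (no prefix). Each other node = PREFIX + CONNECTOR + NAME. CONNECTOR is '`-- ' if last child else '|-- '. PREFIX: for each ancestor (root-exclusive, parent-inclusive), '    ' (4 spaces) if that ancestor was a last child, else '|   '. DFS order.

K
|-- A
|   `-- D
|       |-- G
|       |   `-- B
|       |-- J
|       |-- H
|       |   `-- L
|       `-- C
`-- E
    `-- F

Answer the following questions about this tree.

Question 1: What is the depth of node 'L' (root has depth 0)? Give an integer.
Path from root to L: K -> A -> D -> H -> L
Depth = number of edges = 4

Answer: 4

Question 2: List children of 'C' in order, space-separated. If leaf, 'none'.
Answer: none

Derivation:
Node C's children (from adjacency): (leaf)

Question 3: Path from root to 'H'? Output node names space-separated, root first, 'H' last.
Answer: K A D H

Derivation:
Walk down from root: K -> A -> D -> H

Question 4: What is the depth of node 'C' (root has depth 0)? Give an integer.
Path from root to C: K -> A -> D -> C
Depth = number of edges = 3

Answer: 3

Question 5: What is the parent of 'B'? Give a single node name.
Answer: G

Derivation:
Scan adjacency: B appears as child of G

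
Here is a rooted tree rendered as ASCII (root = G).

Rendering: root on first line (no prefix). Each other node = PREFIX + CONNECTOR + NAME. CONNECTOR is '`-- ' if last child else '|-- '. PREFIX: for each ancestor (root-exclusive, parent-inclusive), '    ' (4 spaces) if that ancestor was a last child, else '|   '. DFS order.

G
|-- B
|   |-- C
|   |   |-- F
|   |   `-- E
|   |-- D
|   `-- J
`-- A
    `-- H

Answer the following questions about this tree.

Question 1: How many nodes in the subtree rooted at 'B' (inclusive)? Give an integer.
Subtree rooted at B contains: B, C, D, E, F, J
Count = 6

Answer: 6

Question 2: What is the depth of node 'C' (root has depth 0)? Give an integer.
Answer: 2

Derivation:
Path from root to C: G -> B -> C
Depth = number of edges = 2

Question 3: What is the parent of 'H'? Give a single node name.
Scan adjacency: H appears as child of A

Answer: A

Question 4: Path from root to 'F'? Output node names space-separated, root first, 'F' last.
Walk down from root: G -> B -> C -> F

Answer: G B C F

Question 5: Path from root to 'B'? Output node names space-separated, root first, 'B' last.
Walk down from root: G -> B

Answer: G B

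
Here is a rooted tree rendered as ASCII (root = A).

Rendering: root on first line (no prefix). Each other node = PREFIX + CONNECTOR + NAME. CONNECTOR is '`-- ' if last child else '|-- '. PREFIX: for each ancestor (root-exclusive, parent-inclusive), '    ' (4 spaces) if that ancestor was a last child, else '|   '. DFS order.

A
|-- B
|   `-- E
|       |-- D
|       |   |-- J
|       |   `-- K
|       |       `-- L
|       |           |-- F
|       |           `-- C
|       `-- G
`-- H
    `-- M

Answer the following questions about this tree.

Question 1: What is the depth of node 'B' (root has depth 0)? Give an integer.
Path from root to B: A -> B
Depth = number of edges = 1

Answer: 1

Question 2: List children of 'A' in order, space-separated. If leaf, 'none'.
Node A's children (from adjacency): B, H

Answer: B H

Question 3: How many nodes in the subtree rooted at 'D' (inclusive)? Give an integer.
Answer: 6

Derivation:
Subtree rooted at D contains: C, D, F, J, K, L
Count = 6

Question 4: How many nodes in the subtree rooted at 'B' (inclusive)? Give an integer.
Answer: 9

Derivation:
Subtree rooted at B contains: B, C, D, E, F, G, J, K, L
Count = 9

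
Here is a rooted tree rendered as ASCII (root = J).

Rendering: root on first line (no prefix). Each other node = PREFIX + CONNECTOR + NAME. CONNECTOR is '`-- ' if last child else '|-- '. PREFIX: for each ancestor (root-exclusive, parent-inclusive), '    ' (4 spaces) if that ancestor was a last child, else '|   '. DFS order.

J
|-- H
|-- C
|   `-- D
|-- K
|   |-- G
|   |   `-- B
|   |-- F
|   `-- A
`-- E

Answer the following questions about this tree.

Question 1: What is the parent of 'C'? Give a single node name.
Answer: J

Derivation:
Scan adjacency: C appears as child of J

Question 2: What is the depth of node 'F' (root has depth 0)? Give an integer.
Path from root to F: J -> K -> F
Depth = number of edges = 2

Answer: 2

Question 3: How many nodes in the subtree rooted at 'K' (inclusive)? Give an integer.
Subtree rooted at K contains: A, B, F, G, K
Count = 5

Answer: 5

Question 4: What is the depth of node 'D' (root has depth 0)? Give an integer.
Path from root to D: J -> C -> D
Depth = number of edges = 2

Answer: 2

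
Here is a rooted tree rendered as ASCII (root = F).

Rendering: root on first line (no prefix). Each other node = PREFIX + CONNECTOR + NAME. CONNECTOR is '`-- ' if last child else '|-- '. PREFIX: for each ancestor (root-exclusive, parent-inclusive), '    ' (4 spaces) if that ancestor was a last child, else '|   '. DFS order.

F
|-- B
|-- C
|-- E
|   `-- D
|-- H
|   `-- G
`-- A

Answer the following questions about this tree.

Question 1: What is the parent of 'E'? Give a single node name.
Scan adjacency: E appears as child of F

Answer: F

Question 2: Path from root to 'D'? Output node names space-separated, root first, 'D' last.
Walk down from root: F -> E -> D

Answer: F E D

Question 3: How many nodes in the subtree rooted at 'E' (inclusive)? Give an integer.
Subtree rooted at E contains: D, E
Count = 2

Answer: 2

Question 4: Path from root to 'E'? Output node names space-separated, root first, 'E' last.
Answer: F E

Derivation:
Walk down from root: F -> E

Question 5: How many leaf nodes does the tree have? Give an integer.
Answer: 5

Derivation:
Leaves (nodes with no children): A, B, C, D, G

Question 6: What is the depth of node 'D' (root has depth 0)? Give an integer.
Path from root to D: F -> E -> D
Depth = number of edges = 2

Answer: 2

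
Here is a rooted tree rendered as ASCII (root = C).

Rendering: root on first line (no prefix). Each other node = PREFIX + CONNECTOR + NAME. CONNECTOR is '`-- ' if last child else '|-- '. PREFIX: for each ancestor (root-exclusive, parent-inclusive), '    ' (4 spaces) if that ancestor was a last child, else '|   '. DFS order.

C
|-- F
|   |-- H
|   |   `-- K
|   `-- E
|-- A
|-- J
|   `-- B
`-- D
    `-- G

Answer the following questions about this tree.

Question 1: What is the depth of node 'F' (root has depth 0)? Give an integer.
Answer: 1

Derivation:
Path from root to F: C -> F
Depth = number of edges = 1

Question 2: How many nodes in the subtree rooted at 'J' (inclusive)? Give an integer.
Subtree rooted at J contains: B, J
Count = 2

Answer: 2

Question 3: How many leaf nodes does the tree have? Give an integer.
Leaves (nodes with no children): A, B, E, G, K

Answer: 5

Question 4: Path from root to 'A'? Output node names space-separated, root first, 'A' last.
Answer: C A

Derivation:
Walk down from root: C -> A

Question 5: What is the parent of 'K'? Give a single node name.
Scan adjacency: K appears as child of H

Answer: H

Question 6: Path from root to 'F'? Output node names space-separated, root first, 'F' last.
Walk down from root: C -> F

Answer: C F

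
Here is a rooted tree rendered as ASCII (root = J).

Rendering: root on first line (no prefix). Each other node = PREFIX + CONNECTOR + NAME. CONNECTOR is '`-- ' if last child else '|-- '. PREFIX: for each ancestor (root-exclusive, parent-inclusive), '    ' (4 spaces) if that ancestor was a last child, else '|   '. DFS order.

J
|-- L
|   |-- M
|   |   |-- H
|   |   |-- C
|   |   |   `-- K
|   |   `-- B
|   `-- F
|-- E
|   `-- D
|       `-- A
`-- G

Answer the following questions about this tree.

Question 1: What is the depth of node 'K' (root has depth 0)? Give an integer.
Path from root to K: J -> L -> M -> C -> K
Depth = number of edges = 4

Answer: 4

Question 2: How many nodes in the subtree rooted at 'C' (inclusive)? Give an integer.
Answer: 2

Derivation:
Subtree rooted at C contains: C, K
Count = 2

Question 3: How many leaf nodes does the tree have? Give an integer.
Leaves (nodes with no children): A, B, F, G, H, K

Answer: 6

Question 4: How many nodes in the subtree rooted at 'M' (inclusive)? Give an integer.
Subtree rooted at M contains: B, C, H, K, M
Count = 5

Answer: 5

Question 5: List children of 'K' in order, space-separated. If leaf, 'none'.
Answer: none

Derivation:
Node K's children (from adjacency): (leaf)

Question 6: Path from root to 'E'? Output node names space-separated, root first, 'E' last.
Answer: J E

Derivation:
Walk down from root: J -> E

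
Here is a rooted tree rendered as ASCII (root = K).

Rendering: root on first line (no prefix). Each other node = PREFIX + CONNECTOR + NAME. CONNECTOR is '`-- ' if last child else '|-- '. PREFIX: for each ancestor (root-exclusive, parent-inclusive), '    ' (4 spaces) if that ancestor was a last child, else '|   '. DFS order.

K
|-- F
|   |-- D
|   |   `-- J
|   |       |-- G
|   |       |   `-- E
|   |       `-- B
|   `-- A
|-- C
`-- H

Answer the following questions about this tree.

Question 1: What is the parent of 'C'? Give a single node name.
Scan adjacency: C appears as child of K

Answer: K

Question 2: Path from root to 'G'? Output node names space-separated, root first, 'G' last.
Walk down from root: K -> F -> D -> J -> G

Answer: K F D J G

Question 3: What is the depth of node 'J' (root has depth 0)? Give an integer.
Path from root to J: K -> F -> D -> J
Depth = number of edges = 3

Answer: 3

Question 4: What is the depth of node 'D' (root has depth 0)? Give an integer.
Path from root to D: K -> F -> D
Depth = number of edges = 2

Answer: 2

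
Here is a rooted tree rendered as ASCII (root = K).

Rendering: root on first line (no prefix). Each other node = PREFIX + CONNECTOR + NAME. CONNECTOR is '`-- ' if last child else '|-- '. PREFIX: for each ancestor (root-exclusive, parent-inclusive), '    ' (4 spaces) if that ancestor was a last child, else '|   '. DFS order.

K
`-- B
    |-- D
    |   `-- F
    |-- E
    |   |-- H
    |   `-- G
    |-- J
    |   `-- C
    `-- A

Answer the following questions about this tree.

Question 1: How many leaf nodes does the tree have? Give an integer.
Leaves (nodes with no children): A, C, F, G, H

Answer: 5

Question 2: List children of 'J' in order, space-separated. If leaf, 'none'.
Answer: C

Derivation:
Node J's children (from adjacency): C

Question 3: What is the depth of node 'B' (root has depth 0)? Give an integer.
Path from root to B: K -> B
Depth = number of edges = 1

Answer: 1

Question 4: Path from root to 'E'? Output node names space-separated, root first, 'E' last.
Answer: K B E

Derivation:
Walk down from root: K -> B -> E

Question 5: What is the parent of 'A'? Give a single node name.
Answer: B

Derivation:
Scan adjacency: A appears as child of B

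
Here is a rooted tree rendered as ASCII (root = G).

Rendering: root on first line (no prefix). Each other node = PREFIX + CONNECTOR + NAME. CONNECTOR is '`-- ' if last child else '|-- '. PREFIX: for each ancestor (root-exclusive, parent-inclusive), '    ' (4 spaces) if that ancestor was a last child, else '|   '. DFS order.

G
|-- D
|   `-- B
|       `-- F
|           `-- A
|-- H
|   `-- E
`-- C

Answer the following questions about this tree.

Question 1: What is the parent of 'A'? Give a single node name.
Answer: F

Derivation:
Scan adjacency: A appears as child of F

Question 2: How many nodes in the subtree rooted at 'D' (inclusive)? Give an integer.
Subtree rooted at D contains: A, B, D, F
Count = 4

Answer: 4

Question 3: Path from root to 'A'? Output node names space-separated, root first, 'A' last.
Walk down from root: G -> D -> B -> F -> A

Answer: G D B F A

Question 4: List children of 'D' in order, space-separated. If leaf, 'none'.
Answer: B

Derivation:
Node D's children (from adjacency): B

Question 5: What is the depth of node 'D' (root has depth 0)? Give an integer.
Path from root to D: G -> D
Depth = number of edges = 1

Answer: 1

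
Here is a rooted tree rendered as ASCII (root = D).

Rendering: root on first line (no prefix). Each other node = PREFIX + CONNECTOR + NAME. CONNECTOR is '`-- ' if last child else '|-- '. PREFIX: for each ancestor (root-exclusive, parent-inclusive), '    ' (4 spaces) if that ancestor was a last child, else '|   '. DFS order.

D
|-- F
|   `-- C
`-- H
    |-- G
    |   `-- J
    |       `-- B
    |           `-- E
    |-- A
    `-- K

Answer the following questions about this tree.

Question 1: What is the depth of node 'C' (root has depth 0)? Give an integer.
Answer: 2

Derivation:
Path from root to C: D -> F -> C
Depth = number of edges = 2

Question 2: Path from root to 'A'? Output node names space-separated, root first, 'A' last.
Walk down from root: D -> H -> A

Answer: D H A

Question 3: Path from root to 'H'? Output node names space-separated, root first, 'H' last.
Answer: D H

Derivation:
Walk down from root: D -> H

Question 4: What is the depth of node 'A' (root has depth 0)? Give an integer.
Answer: 2

Derivation:
Path from root to A: D -> H -> A
Depth = number of edges = 2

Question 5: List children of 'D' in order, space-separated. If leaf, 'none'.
Node D's children (from adjacency): F, H

Answer: F H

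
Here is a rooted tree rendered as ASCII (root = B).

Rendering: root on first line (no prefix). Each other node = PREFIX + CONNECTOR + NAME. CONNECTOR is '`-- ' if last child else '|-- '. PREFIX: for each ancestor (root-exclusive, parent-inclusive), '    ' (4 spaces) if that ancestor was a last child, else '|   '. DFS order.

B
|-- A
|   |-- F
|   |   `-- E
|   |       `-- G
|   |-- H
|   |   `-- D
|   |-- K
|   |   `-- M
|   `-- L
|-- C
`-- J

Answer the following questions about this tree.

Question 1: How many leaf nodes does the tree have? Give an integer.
Leaves (nodes with no children): C, D, G, J, L, M

Answer: 6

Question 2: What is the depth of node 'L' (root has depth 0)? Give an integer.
Path from root to L: B -> A -> L
Depth = number of edges = 2

Answer: 2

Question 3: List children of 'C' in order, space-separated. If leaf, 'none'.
Node C's children (from adjacency): (leaf)

Answer: none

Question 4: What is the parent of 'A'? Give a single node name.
Scan adjacency: A appears as child of B

Answer: B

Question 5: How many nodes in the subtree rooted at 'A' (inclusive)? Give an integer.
Subtree rooted at A contains: A, D, E, F, G, H, K, L, M
Count = 9

Answer: 9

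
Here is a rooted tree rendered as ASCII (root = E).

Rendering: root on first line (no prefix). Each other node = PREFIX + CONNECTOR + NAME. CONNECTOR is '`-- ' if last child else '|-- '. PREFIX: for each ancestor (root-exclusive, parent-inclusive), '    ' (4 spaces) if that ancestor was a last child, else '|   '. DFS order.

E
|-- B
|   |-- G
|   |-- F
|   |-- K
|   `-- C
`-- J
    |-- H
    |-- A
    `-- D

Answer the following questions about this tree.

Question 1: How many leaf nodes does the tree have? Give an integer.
Answer: 7

Derivation:
Leaves (nodes with no children): A, C, D, F, G, H, K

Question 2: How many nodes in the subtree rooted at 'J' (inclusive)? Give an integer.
Answer: 4

Derivation:
Subtree rooted at J contains: A, D, H, J
Count = 4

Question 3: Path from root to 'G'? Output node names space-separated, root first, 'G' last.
Walk down from root: E -> B -> G

Answer: E B G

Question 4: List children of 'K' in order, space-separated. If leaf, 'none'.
Node K's children (from adjacency): (leaf)

Answer: none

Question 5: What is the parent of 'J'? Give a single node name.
Answer: E

Derivation:
Scan adjacency: J appears as child of E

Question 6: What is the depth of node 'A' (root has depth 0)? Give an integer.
Answer: 2

Derivation:
Path from root to A: E -> J -> A
Depth = number of edges = 2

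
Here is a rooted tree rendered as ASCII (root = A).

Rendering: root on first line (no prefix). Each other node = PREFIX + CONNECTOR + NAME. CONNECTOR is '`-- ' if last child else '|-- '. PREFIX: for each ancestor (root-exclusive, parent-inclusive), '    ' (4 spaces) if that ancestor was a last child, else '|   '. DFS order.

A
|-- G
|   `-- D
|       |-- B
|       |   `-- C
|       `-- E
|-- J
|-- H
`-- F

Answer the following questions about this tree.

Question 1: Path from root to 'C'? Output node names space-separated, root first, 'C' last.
Walk down from root: A -> G -> D -> B -> C

Answer: A G D B C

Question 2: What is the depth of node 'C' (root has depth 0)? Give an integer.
Path from root to C: A -> G -> D -> B -> C
Depth = number of edges = 4

Answer: 4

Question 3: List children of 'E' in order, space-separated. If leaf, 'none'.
Answer: none

Derivation:
Node E's children (from adjacency): (leaf)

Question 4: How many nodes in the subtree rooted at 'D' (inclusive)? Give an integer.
Answer: 4

Derivation:
Subtree rooted at D contains: B, C, D, E
Count = 4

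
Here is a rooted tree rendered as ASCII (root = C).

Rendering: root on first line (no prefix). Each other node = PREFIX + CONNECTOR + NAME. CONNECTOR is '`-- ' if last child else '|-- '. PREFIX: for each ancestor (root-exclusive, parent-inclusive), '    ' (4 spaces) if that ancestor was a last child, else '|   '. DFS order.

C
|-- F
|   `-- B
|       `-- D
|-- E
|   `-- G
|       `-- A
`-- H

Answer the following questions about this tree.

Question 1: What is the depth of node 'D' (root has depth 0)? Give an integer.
Path from root to D: C -> F -> B -> D
Depth = number of edges = 3

Answer: 3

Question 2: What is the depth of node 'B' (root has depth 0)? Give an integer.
Path from root to B: C -> F -> B
Depth = number of edges = 2

Answer: 2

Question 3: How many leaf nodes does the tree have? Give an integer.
Leaves (nodes with no children): A, D, H

Answer: 3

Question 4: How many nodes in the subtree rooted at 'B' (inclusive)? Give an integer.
Subtree rooted at B contains: B, D
Count = 2

Answer: 2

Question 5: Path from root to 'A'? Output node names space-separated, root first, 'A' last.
Walk down from root: C -> E -> G -> A

Answer: C E G A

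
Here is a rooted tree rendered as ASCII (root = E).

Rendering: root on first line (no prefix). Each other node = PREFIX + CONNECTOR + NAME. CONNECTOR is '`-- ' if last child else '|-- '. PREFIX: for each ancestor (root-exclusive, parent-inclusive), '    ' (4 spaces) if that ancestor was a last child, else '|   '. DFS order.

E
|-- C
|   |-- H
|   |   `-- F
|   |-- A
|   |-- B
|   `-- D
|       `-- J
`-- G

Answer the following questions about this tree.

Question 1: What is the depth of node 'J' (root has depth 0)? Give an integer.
Path from root to J: E -> C -> D -> J
Depth = number of edges = 3

Answer: 3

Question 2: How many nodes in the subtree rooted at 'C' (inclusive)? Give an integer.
Subtree rooted at C contains: A, B, C, D, F, H, J
Count = 7

Answer: 7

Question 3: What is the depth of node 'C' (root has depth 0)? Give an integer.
Answer: 1

Derivation:
Path from root to C: E -> C
Depth = number of edges = 1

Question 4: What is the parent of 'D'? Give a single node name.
Scan adjacency: D appears as child of C

Answer: C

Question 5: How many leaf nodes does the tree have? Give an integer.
Leaves (nodes with no children): A, B, F, G, J

Answer: 5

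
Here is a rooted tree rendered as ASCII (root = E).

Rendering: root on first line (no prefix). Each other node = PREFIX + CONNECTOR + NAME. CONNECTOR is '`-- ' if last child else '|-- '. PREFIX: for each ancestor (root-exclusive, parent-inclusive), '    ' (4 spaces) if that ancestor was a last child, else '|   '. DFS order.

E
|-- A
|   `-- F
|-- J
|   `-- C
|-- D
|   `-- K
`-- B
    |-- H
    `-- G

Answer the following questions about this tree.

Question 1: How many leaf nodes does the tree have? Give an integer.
Leaves (nodes with no children): C, F, G, H, K

Answer: 5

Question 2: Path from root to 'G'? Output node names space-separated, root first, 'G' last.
Walk down from root: E -> B -> G

Answer: E B G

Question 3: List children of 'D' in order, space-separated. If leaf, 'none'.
Node D's children (from adjacency): K

Answer: K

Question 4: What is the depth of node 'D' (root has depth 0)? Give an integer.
Path from root to D: E -> D
Depth = number of edges = 1

Answer: 1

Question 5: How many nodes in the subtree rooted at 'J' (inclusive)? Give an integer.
Subtree rooted at J contains: C, J
Count = 2

Answer: 2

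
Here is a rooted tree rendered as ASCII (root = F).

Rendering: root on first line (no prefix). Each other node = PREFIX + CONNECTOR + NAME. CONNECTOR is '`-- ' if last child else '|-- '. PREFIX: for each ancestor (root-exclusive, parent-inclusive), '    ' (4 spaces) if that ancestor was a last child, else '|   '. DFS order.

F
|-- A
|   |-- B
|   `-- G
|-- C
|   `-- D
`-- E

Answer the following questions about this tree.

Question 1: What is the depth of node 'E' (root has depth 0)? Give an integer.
Path from root to E: F -> E
Depth = number of edges = 1

Answer: 1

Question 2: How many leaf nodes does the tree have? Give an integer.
Answer: 4

Derivation:
Leaves (nodes with no children): B, D, E, G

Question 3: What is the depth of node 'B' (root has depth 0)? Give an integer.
Path from root to B: F -> A -> B
Depth = number of edges = 2

Answer: 2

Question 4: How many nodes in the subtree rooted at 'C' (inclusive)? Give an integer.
Subtree rooted at C contains: C, D
Count = 2

Answer: 2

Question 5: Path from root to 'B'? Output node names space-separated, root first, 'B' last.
Walk down from root: F -> A -> B

Answer: F A B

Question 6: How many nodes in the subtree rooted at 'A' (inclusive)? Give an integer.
Answer: 3

Derivation:
Subtree rooted at A contains: A, B, G
Count = 3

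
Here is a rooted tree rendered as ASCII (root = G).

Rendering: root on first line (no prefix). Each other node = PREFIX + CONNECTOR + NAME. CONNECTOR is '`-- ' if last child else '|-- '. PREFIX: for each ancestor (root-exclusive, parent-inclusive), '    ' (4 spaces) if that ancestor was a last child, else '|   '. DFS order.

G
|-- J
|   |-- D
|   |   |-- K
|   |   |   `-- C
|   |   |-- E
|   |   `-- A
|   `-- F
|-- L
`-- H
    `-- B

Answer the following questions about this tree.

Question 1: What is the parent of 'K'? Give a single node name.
Answer: D

Derivation:
Scan adjacency: K appears as child of D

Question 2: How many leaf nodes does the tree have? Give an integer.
Answer: 6

Derivation:
Leaves (nodes with no children): A, B, C, E, F, L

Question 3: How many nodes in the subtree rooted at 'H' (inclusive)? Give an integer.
Subtree rooted at H contains: B, H
Count = 2

Answer: 2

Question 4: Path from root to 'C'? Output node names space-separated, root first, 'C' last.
Walk down from root: G -> J -> D -> K -> C

Answer: G J D K C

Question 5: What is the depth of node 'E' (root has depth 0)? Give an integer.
Answer: 3

Derivation:
Path from root to E: G -> J -> D -> E
Depth = number of edges = 3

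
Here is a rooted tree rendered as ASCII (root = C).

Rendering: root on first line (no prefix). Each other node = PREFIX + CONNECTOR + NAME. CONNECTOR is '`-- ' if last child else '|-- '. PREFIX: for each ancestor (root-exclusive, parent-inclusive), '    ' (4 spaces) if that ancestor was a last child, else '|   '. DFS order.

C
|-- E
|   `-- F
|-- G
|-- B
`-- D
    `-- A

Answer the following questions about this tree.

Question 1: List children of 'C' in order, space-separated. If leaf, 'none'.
Answer: E G B D

Derivation:
Node C's children (from adjacency): E, G, B, D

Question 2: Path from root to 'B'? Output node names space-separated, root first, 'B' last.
Walk down from root: C -> B

Answer: C B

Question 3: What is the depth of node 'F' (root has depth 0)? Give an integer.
Path from root to F: C -> E -> F
Depth = number of edges = 2

Answer: 2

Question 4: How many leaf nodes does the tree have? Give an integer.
Leaves (nodes with no children): A, B, F, G

Answer: 4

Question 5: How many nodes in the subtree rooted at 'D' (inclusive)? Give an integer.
Answer: 2

Derivation:
Subtree rooted at D contains: A, D
Count = 2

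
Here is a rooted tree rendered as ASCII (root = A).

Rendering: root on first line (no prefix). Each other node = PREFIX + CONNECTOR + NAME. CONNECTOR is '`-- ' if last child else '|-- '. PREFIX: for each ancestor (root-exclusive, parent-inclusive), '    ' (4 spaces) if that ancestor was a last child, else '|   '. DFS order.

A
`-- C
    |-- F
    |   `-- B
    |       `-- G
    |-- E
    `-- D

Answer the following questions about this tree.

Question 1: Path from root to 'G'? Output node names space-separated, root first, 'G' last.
Answer: A C F B G

Derivation:
Walk down from root: A -> C -> F -> B -> G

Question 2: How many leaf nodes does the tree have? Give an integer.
Leaves (nodes with no children): D, E, G

Answer: 3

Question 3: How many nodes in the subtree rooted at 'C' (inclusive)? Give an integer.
Subtree rooted at C contains: B, C, D, E, F, G
Count = 6

Answer: 6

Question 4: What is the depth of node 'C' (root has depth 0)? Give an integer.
Path from root to C: A -> C
Depth = number of edges = 1

Answer: 1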